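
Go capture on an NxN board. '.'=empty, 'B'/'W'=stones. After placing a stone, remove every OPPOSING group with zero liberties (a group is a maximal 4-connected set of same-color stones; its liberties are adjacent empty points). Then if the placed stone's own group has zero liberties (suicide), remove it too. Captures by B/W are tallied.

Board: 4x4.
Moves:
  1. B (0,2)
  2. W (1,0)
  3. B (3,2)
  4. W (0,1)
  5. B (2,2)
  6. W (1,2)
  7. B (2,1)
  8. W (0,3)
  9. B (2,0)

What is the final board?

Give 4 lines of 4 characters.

Answer: .W.W
W.W.
BBB.
..B.

Derivation:
Move 1: B@(0,2) -> caps B=0 W=0
Move 2: W@(1,0) -> caps B=0 W=0
Move 3: B@(3,2) -> caps B=0 W=0
Move 4: W@(0,1) -> caps B=0 W=0
Move 5: B@(2,2) -> caps B=0 W=0
Move 6: W@(1,2) -> caps B=0 W=0
Move 7: B@(2,1) -> caps B=0 W=0
Move 8: W@(0,3) -> caps B=0 W=1
Move 9: B@(2,0) -> caps B=0 W=1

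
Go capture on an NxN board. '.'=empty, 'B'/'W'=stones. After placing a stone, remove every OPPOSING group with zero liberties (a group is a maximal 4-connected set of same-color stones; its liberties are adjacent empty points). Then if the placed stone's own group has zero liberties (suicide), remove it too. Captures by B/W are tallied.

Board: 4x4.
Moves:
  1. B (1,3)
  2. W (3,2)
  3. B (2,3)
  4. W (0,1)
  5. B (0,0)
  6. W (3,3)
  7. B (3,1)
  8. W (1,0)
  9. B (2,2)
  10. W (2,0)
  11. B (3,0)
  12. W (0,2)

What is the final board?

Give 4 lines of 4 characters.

Answer: .WW.
W..B
W.BB
BB..

Derivation:
Move 1: B@(1,3) -> caps B=0 W=0
Move 2: W@(3,2) -> caps B=0 W=0
Move 3: B@(2,3) -> caps B=0 W=0
Move 4: W@(0,1) -> caps B=0 W=0
Move 5: B@(0,0) -> caps B=0 W=0
Move 6: W@(3,3) -> caps B=0 W=0
Move 7: B@(3,1) -> caps B=0 W=0
Move 8: W@(1,0) -> caps B=0 W=1
Move 9: B@(2,2) -> caps B=2 W=1
Move 10: W@(2,0) -> caps B=2 W=1
Move 11: B@(3,0) -> caps B=2 W=1
Move 12: W@(0,2) -> caps B=2 W=1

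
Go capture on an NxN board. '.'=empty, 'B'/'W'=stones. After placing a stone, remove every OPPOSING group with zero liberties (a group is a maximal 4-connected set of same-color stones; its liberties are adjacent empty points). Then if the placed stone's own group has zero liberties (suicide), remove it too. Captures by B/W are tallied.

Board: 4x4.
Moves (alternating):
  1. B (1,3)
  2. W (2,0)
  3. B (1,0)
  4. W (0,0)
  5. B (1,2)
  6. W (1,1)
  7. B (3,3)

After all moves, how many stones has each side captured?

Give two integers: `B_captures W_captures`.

Move 1: B@(1,3) -> caps B=0 W=0
Move 2: W@(2,0) -> caps B=0 W=0
Move 3: B@(1,0) -> caps B=0 W=0
Move 4: W@(0,0) -> caps B=0 W=0
Move 5: B@(1,2) -> caps B=0 W=0
Move 6: W@(1,1) -> caps B=0 W=1
Move 7: B@(3,3) -> caps B=0 W=1

Answer: 0 1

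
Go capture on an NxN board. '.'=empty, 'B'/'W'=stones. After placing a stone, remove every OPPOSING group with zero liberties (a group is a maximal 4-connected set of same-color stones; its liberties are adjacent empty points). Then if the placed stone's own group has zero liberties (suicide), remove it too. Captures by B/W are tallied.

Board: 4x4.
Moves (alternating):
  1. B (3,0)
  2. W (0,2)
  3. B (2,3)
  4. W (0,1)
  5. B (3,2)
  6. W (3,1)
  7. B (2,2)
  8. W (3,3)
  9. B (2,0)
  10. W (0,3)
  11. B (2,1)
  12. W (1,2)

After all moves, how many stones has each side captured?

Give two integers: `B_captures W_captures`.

Move 1: B@(3,0) -> caps B=0 W=0
Move 2: W@(0,2) -> caps B=0 W=0
Move 3: B@(2,3) -> caps B=0 W=0
Move 4: W@(0,1) -> caps B=0 W=0
Move 5: B@(3,2) -> caps B=0 W=0
Move 6: W@(3,1) -> caps B=0 W=0
Move 7: B@(2,2) -> caps B=0 W=0
Move 8: W@(3,3) -> caps B=0 W=0
Move 9: B@(2,0) -> caps B=0 W=0
Move 10: W@(0,3) -> caps B=0 W=0
Move 11: B@(2,1) -> caps B=1 W=0
Move 12: W@(1,2) -> caps B=1 W=0

Answer: 1 0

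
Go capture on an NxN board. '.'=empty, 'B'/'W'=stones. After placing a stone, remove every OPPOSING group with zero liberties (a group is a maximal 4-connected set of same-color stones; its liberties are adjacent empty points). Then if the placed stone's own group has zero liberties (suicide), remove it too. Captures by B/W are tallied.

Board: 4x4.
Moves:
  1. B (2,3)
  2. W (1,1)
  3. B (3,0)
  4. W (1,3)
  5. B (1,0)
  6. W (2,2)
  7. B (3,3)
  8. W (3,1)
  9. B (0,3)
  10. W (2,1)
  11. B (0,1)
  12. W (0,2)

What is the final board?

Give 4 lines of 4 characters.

Answer: .BW.
BW.W
.WWB
BW.B

Derivation:
Move 1: B@(2,3) -> caps B=0 W=0
Move 2: W@(1,1) -> caps B=0 W=0
Move 3: B@(3,0) -> caps B=0 W=0
Move 4: W@(1,3) -> caps B=0 W=0
Move 5: B@(1,0) -> caps B=0 W=0
Move 6: W@(2,2) -> caps B=0 W=0
Move 7: B@(3,3) -> caps B=0 W=0
Move 8: W@(3,1) -> caps B=0 W=0
Move 9: B@(0,3) -> caps B=0 W=0
Move 10: W@(2,1) -> caps B=0 W=0
Move 11: B@(0,1) -> caps B=0 W=0
Move 12: W@(0,2) -> caps B=0 W=1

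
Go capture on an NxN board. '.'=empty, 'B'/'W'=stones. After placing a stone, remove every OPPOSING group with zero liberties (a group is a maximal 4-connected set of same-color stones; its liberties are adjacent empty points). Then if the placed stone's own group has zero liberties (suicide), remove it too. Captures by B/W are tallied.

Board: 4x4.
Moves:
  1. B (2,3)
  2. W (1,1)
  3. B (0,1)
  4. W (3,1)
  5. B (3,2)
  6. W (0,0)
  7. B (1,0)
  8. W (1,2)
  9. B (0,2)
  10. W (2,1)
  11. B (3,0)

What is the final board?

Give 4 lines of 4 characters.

Move 1: B@(2,3) -> caps B=0 W=0
Move 2: W@(1,1) -> caps B=0 W=0
Move 3: B@(0,1) -> caps B=0 W=0
Move 4: W@(3,1) -> caps B=0 W=0
Move 5: B@(3,2) -> caps B=0 W=0
Move 6: W@(0,0) -> caps B=0 W=0
Move 7: B@(1,0) -> caps B=1 W=0
Move 8: W@(1,2) -> caps B=1 W=0
Move 9: B@(0,2) -> caps B=1 W=0
Move 10: W@(2,1) -> caps B=1 W=0
Move 11: B@(3,0) -> caps B=1 W=0

Answer: .BB.
BWW.
.W.B
BWB.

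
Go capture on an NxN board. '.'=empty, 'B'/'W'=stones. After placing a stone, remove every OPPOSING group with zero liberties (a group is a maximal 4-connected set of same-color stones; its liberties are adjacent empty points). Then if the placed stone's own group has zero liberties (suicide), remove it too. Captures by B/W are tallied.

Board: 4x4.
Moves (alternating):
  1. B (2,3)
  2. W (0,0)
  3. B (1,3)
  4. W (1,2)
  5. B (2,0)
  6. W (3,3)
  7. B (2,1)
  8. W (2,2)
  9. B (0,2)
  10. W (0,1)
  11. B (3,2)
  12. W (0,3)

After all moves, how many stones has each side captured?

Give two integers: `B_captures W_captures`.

Move 1: B@(2,3) -> caps B=0 W=0
Move 2: W@(0,0) -> caps B=0 W=0
Move 3: B@(1,3) -> caps B=0 W=0
Move 4: W@(1,2) -> caps B=0 W=0
Move 5: B@(2,0) -> caps B=0 W=0
Move 6: W@(3,3) -> caps B=0 W=0
Move 7: B@(2,1) -> caps B=0 W=0
Move 8: W@(2,2) -> caps B=0 W=0
Move 9: B@(0,2) -> caps B=0 W=0
Move 10: W@(0,1) -> caps B=0 W=0
Move 11: B@(3,2) -> caps B=1 W=0
Move 12: W@(0,3) -> caps B=1 W=1

Answer: 1 1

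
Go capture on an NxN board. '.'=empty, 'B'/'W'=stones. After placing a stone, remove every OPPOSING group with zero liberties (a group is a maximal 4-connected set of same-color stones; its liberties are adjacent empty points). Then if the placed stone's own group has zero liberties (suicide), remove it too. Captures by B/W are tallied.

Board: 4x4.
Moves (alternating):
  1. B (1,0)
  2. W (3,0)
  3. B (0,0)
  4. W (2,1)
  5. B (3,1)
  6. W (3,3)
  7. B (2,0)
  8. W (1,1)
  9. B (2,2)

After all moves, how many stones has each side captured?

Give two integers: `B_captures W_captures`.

Move 1: B@(1,0) -> caps B=0 W=0
Move 2: W@(3,0) -> caps B=0 W=0
Move 3: B@(0,0) -> caps B=0 W=0
Move 4: W@(2,1) -> caps B=0 W=0
Move 5: B@(3,1) -> caps B=0 W=0
Move 6: W@(3,3) -> caps B=0 W=0
Move 7: B@(2,0) -> caps B=1 W=0
Move 8: W@(1,1) -> caps B=1 W=0
Move 9: B@(2,2) -> caps B=1 W=0

Answer: 1 0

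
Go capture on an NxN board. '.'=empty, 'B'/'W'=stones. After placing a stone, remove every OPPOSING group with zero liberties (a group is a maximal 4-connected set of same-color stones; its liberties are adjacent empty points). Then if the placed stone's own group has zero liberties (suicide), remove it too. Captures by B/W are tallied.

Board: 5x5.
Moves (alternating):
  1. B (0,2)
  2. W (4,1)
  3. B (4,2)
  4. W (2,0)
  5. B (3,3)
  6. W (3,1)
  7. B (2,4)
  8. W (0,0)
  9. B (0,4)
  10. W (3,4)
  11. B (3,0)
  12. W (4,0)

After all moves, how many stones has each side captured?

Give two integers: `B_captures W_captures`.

Answer: 0 1

Derivation:
Move 1: B@(0,2) -> caps B=0 W=0
Move 2: W@(4,1) -> caps B=0 W=0
Move 3: B@(4,2) -> caps B=0 W=0
Move 4: W@(2,0) -> caps B=0 W=0
Move 5: B@(3,3) -> caps B=0 W=0
Move 6: W@(3,1) -> caps B=0 W=0
Move 7: B@(2,4) -> caps B=0 W=0
Move 8: W@(0,0) -> caps B=0 W=0
Move 9: B@(0,4) -> caps B=0 W=0
Move 10: W@(3,4) -> caps B=0 W=0
Move 11: B@(3,0) -> caps B=0 W=0
Move 12: W@(4,0) -> caps B=0 W=1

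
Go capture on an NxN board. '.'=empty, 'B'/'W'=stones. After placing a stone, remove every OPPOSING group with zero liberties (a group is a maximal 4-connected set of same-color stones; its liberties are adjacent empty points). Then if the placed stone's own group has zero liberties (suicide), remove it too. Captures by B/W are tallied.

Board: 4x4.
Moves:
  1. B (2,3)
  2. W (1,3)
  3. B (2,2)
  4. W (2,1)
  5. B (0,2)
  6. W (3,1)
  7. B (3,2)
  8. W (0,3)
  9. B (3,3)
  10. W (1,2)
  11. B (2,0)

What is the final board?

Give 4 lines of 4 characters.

Move 1: B@(2,3) -> caps B=0 W=0
Move 2: W@(1,3) -> caps B=0 W=0
Move 3: B@(2,2) -> caps B=0 W=0
Move 4: W@(2,1) -> caps B=0 W=0
Move 5: B@(0,2) -> caps B=0 W=0
Move 6: W@(3,1) -> caps B=0 W=0
Move 7: B@(3,2) -> caps B=0 W=0
Move 8: W@(0,3) -> caps B=0 W=0
Move 9: B@(3,3) -> caps B=0 W=0
Move 10: W@(1,2) -> caps B=0 W=4
Move 11: B@(2,0) -> caps B=0 W=4

Answer: ..BW
..WW
BW..
.W..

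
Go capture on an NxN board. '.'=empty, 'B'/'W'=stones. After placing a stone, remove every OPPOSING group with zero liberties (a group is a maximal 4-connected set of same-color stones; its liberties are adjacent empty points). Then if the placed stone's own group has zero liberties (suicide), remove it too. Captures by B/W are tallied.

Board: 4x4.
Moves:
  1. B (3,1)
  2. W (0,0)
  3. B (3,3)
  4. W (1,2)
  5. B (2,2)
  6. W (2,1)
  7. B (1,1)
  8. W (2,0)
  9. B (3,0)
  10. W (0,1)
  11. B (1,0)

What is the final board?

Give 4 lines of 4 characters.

Answer: WW..
BBW.
..B.
BB.B

Derivation:
Move 1: B@(3,1) -> caps B=0 W=0
Move 2: W@(0,0) -> caps B=0 W=0
Move 3: B@(3,3) -> caps B=0 W=0
Move 4: W@(1,2) -> caps B=0 W=0
Move 5: B@(2,2) -> caps B=0 W=0
Move 6: W@(2,1) -> caps B=0 W=0
Move 7: B@(1,1) -> caps B=0 W=0
Move 8: W@(2,0) -> caps B=0 W=0
Move 9: B@(3,0) -> caps B=0 W=0
Move 10: W@(0,1) -> caps B=0 W=0
Move 11: B@(1,0) -> caps B=2 W=0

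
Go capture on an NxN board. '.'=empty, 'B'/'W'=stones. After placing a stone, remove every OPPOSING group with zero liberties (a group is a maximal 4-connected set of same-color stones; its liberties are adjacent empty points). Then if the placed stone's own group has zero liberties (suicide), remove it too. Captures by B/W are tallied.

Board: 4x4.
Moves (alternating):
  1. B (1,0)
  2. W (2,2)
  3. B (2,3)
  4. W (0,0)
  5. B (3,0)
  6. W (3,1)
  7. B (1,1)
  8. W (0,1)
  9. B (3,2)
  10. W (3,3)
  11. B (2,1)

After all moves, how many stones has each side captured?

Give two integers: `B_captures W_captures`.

Move 1: B@(1,0) -> caps B=0 W=0
Move 2: W@(2,2) -> caps B=0 W=0
Move 3: B@(2,3) -> caps B=0 W=0
Move 4: W@(0,0) -> caps B=0 W=0
Move 5: B@(3,0) -> caps B=0 W=0
Move 6: W@(3,1) -> caps B=0 W=0
Move 7: B@(1,1) -> caps B=0 W=0
Move 8: W@(0,1) -> caps B=0 W=0
Move 9: B@(3,2) -> caps B=0 W=0
Move 10: W@(3,3) -> caps B=0 W=1
Move 11: B@(2,1) -> caps B=0 W=1

Answer: 0 1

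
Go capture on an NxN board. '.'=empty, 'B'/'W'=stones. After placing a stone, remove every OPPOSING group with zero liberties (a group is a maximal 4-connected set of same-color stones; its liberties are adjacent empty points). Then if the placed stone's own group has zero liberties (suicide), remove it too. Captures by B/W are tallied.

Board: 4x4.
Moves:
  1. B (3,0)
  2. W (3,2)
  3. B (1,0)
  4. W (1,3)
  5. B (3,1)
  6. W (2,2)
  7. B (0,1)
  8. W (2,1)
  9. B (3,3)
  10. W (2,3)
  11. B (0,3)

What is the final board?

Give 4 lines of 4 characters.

Answer: .B.B
B..W
.WWW
BBW.

Derivation:
Move 1: B@(3,0) -> caps B=0 W=0
Move 2: W@(3,2) -> caps B=0 W=0
Move 3: B@(1,0) -> caps B=0 W=0
Move 4: W@(1,3) -> caps B=0 W=0
Move 5: B@(3,1) -> caps B=0 W=0
Move 6: W@(2,2) -> caps B=0 W=0
Move 7: B@(0,1) -> caps B=0 W=0
Move 8: W@(2,1) -> caps B=0 W=0
Move 9: B@(3,3) -> caps B=0 W=0
Move 10: W@(2,3) -> caps B=0 W=1
Move 11: B@(0,3) -> caps B=0 W=1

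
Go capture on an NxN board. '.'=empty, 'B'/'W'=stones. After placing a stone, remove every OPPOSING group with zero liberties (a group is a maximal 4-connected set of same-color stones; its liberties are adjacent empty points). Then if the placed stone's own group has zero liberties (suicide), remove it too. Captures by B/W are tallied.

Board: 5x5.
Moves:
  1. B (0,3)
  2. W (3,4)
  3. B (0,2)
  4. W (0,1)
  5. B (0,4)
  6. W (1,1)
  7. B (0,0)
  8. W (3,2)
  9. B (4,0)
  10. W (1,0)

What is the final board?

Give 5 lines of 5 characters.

Move 1: B@(0,3) -> caps B=0 W=0
Move 2: W@(3,4) -> caps B=0 W=0
Move 3: B@(0,2) -> caps B=0 W=0
Move 4: W@(0,1) -> caps B=0 W=0
Move 5: B@(0,4) -> caps B=0 W=0
Move 6: W@(1,1) -> caps B=0 W=0
Move 7: B@(0,0) -> caps B=0 W=0
Move 8: W@(3,2) -> caps B=0 W=0
Move 9: B@(4,0) -> caps B=0 W=0
Move 10: W@(1,0) -> caps B=0 W=1

Answer: .WBBB
WW...
.....
..W.W
B....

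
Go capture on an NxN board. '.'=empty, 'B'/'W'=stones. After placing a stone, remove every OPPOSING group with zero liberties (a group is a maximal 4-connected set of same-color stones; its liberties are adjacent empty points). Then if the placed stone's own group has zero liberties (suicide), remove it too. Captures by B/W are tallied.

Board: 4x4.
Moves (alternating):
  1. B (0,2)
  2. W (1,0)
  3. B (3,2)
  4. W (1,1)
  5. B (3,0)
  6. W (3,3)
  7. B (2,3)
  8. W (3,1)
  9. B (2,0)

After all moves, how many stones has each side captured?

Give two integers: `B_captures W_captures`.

Answer: 1 0

Derivation:
Move 1: B@(0,2) -> caps B=0 W=0
Move 2: W@(1,0) -> caps B=0 W=0
Move 3: B@(3,2) -> caps B=0 W=0
Move 4: W@(1,1) -> caps B=0 W=0
Move 5: B@(3,0) -> caps B=0 W=0
Move 6: W@(3,3) -> caps B=0 W=0
Move 7: B@(2,3) -> caps B=1 W=0
Move 8: W@(3,1) -> caps B=1 W=0
Move 9: B@(2,0) -> caps B=1 W=0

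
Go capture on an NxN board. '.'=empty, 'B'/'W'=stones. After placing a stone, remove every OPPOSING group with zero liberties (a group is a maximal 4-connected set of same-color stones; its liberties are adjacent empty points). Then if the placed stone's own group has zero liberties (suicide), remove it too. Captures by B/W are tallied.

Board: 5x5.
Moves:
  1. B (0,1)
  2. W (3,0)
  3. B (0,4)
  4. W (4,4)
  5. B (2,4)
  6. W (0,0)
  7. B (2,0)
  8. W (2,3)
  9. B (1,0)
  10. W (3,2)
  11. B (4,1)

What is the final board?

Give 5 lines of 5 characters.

Move 1: B@(0,1) -> caps B=0 W=0
Move 2: W@(3,0) -> caps B=0 W=0
Move 3: B@(0,4) -> caps B=0 W=0
Move 4: W@(4,4) -> caps B=0 W=0
Move 5: B@(2,4) -> caps B=0 W=0
Move 6: W@(0,0) -> caps B=0 W=0
Move 7: B@(2,0) -> caps B=0 W=0
Move 8: W@(2,3) -> caps B=0 W=0
Move 9: B@(1,0) -> caps B=1 W=0
Move 10: W@(3,2) -> caps B=1 W=0
Move 11: B@(4,1) -> caps B=1 W=0

Answer: .B..B
B....
B..WB
W.W..
.B..W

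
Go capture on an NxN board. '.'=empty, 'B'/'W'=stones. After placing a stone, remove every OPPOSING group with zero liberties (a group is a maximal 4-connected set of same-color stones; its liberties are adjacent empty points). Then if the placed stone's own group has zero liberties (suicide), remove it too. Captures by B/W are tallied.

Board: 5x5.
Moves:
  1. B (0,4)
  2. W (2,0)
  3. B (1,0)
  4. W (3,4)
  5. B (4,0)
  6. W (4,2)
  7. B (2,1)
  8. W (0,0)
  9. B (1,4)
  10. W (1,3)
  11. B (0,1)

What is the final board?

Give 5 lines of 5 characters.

Answer: .B..B
B..WB
WB...
....W
B.W..

Derivation:
Move 1: B@(0,4) -> caps B=0 W=0
Move 2: W@(2,0) -> caps B=0 W=0
Move 3: B@(1,0) -> caps B=0 W=0
Move 4: W@(3,4) -> caps B=0 W=0
Move 5: B@(4,0) -> caps B=0 W=0
Move 6: W@(4,2) -> caps B=0 W=0
Move 7: B@(2,1) -> caps B=0 W=0
Move 8: W@(0,0) -> caps B=0 W=0
Move 9: B@(1,4) -> caps B=0 W=0
Move 10: W@(1,3) -> caps B=0 W=0
Move 11: B@(0,1) -> caps B=1 W=0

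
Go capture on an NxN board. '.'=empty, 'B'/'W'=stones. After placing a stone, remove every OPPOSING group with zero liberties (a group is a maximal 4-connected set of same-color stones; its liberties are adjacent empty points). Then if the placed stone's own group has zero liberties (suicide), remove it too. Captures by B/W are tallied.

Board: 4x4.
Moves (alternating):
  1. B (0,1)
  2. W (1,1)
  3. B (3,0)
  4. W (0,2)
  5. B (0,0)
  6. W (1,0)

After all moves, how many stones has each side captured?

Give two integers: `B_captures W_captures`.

Move 1: B@(0,1) -> caps B=0 W=0
Move 2: W@(1,1) -> caps B=0 W=0
Move 3: B@(3,0) -> caps B=0 W=0
Move 4: W@(0,2) -> caps B=0 W=0
Move 5: B@(0,0) -> caps B=0 W=0
Move 6: W@(1,0) -> caps B=0 W=2

Answer: 0 2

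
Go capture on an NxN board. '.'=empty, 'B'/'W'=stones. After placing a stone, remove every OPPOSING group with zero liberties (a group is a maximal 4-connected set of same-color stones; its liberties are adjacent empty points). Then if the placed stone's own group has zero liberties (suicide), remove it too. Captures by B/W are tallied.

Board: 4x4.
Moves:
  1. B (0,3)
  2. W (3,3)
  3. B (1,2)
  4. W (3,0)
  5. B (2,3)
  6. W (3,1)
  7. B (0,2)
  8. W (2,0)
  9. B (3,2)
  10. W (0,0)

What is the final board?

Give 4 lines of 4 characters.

Move 1: B@(0,3) -> caps B=0 W=0
Move 2: W@(3,3) -> caps B=0 W=0
Move 3: B@(1,2) -> caps B=0 W=0
Move 4: W@(3,0) -> caps B=0 W=0
Move 5: B@(2,3) -> caps B=0 W=0
Move 6: W@(3,1) -> caps B=0 W=0
Move 7: B@(0,2) -> caps B=0 W=0
Move 8: W@(2,0) -> caps B=0 W=0
Move 9: B@(3,2) -> caps B=1 W=0
Move 10: W@(0,0) -> caps B=1 W=0

Answer: W.BB
..B.
W..B
WWB.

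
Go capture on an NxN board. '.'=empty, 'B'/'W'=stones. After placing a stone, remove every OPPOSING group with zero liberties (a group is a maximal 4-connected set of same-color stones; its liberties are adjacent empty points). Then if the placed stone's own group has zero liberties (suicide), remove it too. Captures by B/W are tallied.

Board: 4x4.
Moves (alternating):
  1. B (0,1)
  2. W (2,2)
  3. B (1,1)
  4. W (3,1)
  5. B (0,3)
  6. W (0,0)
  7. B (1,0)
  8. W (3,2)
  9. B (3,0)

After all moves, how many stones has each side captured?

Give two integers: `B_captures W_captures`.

Answer: 1 0

Derivation:
Move 1: B@(0,1) -> caps B=0 W=0
Move 2: W@(2,2) -> caps B=0 W=0
Move 3: B@(1,1) -> caps B=0 W=0
Move 4: W@(3,1) -> caps B=0 W=0
Move 5: B@(0,3) -> caps B=0 W=0
Move 6: W@(0,0) -> caps B=0 W=0
Move 7: B@(1,0) -> caps B=1 W=0
Move 8: W@(3,2) -> caps B=1 W=0
Move 9: B@(3,0) -> caps B=1 W=0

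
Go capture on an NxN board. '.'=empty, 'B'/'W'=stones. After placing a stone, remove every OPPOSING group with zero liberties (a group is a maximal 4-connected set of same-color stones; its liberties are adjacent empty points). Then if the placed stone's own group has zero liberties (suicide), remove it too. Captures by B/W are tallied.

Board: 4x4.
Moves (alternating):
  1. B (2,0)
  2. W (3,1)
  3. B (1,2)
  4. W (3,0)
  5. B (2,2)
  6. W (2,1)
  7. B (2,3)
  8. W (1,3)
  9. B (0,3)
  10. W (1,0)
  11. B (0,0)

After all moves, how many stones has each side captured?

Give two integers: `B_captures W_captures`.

Answer: 1 1

Derivation:
Move 1: B@(2,0) -> caps B=0 W=0
Move 2: W@(3,1) -> caps B=0 W=0
Move 3: B@(1,2) -> caps B=0 W=0
Move 4: W@(3,0) -> caps B=0 W=0
Move 5: B@(2,2) -> caps B=0 W=0
Move 6: W@(2,1) -> caps B=0 W=0
Move 7: B@(2,3) -> caps B=0 W=0
Move 8: W@(1,3) -> caps B=0 W=0
Move 9: B@(0,3) -> caps B=1 W=0
Move 10: W@(1,0) -> caps B=1 W=1
Move 11: B@(0,0) -> caps B=1 W=1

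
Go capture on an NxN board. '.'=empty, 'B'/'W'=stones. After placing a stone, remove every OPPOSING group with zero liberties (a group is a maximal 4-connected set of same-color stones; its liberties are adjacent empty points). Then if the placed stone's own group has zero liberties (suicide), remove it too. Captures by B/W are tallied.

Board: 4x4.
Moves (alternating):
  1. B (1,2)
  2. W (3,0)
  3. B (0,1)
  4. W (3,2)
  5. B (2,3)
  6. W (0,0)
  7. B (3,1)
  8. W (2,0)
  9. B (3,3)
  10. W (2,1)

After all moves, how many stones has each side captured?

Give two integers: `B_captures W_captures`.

Answer: 0 1

Derivation:
Move 1: B@(1,2) -> caps B=0 W=0
Move 2: W@(3,0) -> caps B=0 W=0
Move 3: B@(0,1) -> caps B=0 W=0
Move 4: W@(3,2) -> caps B=0 W=0
Move 5: B@(2,3) -> caps B=0 W=0
Move 6: W@(0,0) -> caps B=0 W=0
Move 7: B@(3,1) -> caps B=0 W=0
Move 8: W@(2,0) -> caps B=0 W=0
Move 9: B@(3,3) -> caps B=0 W=0
Move 10: W@(2,1) -> caps B=0 W=1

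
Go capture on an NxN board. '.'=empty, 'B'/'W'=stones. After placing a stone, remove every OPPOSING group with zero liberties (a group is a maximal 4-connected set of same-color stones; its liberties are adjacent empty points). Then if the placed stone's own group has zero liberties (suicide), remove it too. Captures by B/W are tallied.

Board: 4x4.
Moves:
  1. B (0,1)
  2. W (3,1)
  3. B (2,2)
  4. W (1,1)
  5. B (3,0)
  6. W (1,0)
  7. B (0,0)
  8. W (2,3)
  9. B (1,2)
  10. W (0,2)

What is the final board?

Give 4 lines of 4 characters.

Answer: ..W.
WWB.
..BW
BW..

Derivation:
Move 1: B@(0,1) -> caps B=0 W=0
Move 2: W@(3,1) -> caps B=0 W=0
Move 3: B@(2,2) -> caps B=0 W=0
Move 4: W@(1,1) -> caps B=0 W=0
Move 5: B@(3,0) -> caps B=0 W=0
Move 6: W@(1,0) -> caps B=0 W=0
Move 7: B@(0,0) -> caps B=0 W=0
Move 8: W@(2,3) -> caps B=0 W=0
Move 9: B@(1,2) -> caps B=0 W=0
Move 10: W@(0,2) -> caps B=0 W=2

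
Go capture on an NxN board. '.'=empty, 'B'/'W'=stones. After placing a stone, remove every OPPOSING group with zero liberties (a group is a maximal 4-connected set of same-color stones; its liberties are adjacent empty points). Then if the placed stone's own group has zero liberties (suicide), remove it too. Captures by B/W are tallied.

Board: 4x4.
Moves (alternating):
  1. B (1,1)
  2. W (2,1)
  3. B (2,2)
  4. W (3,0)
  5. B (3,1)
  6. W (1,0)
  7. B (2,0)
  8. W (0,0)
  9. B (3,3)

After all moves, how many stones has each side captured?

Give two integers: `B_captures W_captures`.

Answer: 2 0

Derivation:
Move 1: B@(1,1) -> caps B=0 W=0
Move 2: W@(2,1) -> caps B=0 W=0
Move 3: B@(2,2) -> caps B=0 W=0
Move 4: W@(3,0) -> caps B=0 W=0
Move 5: B@(3,1) -> caps B=0 W=0
Move 6: W@(1,0) -> caps B=0 W=0
Move 7: B@(2,0) -> caps B=2 W=0
Move 8: W@(0,0) -> caps B=2 W=0
Move 9: B@(3,3) -> caps B=2 W=0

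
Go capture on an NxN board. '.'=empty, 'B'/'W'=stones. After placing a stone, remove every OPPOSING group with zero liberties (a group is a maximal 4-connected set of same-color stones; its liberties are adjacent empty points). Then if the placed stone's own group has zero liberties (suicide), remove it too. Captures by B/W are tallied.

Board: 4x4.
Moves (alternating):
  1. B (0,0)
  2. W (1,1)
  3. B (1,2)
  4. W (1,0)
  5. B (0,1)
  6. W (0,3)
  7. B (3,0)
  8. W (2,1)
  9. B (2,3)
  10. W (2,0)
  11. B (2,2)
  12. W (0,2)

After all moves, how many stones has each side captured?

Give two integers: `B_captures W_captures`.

Answer: 0 2

Derivation:
Move 1: B@(0,0) -> caps B=0 W=0
Move 2: W@(1,1) -> caps B=0 W=0
Move 3: B@(1,2) -> caps B=0 W=0
Move 4: W@(1,0) -> caps B=0 W=0
Move 5: B@(0,1) -> caps B=0 W=0
Move 6: W@(0,3) -> caps B=0 W=0
Move 7: B@(3,0) -> caps B=0 W=0
Move 8: W@(2,1) -> caps B=0 W=0
Move 9: B@(2,3) -> caps B=0 W=0
Move 10: W@(2,0) -> caps B=0 W=0
Move 11: B@(2,2) -> caps B=0 W=0
Move 12: W@(0,2) -> caps B=0 W=2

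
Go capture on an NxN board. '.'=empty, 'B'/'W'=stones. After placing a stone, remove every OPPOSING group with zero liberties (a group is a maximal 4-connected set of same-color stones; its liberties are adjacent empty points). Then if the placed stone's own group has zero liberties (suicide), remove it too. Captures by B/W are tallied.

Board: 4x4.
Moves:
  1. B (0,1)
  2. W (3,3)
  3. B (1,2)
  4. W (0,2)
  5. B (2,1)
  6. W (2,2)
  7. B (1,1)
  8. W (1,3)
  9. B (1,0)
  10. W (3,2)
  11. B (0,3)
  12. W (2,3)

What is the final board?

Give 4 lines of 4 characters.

Answer: .B.B
BBBW
.BWW
..WW

Derivation:
Move 1: B@(0,1) -> caps B=0 W=0
Move 2: W@(3,3) -> caps B=0 W=0
Move 3: B@(1,2) -> caps B=0 W=0
Move 4: W@(0,2) -> caps B=0 W=0
Move 5: B@(2,1) -> caps B=0 W=0
Move 6: W@(2,2) -> caps B=0 W=0
Move 7: B@(1,1) -> caps B=0 W=0
Move 8: W@(1,3) -> caps B=0 W=0
Move 9: B@(1,0) -> caps B=0 W=0
Move 10: W@(3,2) -> caps B=0 W=0
Move 11: B@(0,3) -> caps B=1 W=0
Move 12: W@(2,3) -> caps B=1 W=0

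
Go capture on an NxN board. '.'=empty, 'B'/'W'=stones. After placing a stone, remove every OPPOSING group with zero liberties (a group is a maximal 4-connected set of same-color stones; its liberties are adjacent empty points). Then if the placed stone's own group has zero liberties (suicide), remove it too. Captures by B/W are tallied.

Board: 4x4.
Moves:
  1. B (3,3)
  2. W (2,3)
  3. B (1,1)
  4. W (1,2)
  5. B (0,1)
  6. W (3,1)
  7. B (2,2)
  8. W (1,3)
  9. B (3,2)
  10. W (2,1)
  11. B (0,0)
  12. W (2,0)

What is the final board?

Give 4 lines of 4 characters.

Answer: BB..
.BWW
WW.W
.W..

Derivation:
Move 1: B@(3,3) -> caps B=0 W=0
Move 2: W@(2,3) -> caps B=0 W=0
Move 3: B@(1,1) -> caps B=0 W=0
Move 4: W@(1,2) -> caps B=0 W=0
Move 5: B@(0,1) -> caps B=0 W=0
Move 6: W@(3,1) -> caps B=0 W=0
Move 7: B@(2,2) -> caps B=0 W=0
Move 8: W@(1,3) -> caps B=0 W=0
Move 9: B@(3,2) -> caps B=0 W=0
Move 10: W@(2,1) -> caps B=0 W=3
Move 11: B@(0,0) -> caps B=0 W=3
Move 12: W@(2,0) -> caps B=0 W=3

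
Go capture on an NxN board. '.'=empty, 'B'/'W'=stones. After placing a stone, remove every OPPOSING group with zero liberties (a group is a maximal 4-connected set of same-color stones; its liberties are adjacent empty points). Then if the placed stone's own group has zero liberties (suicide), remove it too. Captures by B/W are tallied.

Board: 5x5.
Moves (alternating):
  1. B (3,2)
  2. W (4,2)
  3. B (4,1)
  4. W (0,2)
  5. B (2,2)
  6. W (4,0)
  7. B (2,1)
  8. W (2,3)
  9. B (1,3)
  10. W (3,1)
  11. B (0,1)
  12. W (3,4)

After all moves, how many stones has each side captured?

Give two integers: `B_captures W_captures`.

Answer: 0 1

Derivation:
Move 1: B@(3,2) -> caps B=0 W=0
Move 2: W@(4,2) -> caps B=0 W=0
Move 3: B@(4,1) -> caps B=0 W=0
Move 4: W@(0,2) -> caps B=0 W=0
Move 5: B@(2,2) -> caps B=0 W=0
Move 6: W@(4,0) -> caps B=0 W=0
Move 7: B@(2,1) -> caps B=0 W=0
Move 8: W@(2,3) -> caps B=0 W=0
Move 9: B@(1,3) -> caps B=0 W=0
Move 10: W@(3,1) -> caps B=0 W=1
Move 11: B@(0,1) -> caps B=0 W=1
Move 12: W@(3,4) -> caps B=0 W=1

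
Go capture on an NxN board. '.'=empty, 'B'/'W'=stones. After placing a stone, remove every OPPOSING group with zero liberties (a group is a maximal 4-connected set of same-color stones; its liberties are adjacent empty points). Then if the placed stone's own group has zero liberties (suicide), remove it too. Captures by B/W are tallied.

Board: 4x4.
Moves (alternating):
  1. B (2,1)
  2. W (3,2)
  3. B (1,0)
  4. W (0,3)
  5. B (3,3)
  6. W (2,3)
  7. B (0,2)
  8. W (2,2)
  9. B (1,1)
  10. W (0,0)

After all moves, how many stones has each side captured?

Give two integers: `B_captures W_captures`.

Move 1: B@(2,1) -> caps B=0 W=0
Move 2: W@(3,2) -> caps B=0 W=0
Move 3: B@(1,0) -> caps B=0 W=0
Move 4: W@(0,3) -> caps B=0 W=0
Move 5: B@(3,3) -> caps B=0 W=0
Move 6: W@(2,3) -> caps B=0 W=1
Move 7: B@(0,2) -> caps B=0 W=1
Move 8: W@(2,2) -> caps B=0 W=1
Move 9: B@(1,1) -> caps B=0 W=1
Move 10: W@(0,0) -> caps B=0 W=1

Answer: 0 1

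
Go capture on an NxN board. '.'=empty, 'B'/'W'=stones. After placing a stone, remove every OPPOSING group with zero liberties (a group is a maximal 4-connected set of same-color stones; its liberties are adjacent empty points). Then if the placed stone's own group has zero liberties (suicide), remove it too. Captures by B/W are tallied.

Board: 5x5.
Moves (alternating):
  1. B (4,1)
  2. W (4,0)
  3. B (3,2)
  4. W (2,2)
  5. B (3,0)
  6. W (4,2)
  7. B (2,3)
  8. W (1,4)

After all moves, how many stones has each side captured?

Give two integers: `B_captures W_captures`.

Answer: 1 0

Derivation:
Move 1: B@(4,1) -> caps B=0 W=0
Move 2: W@(4,0) -> caps B=0 W=0
Move 3: B@(3,2) -> caps B=0 W=0
Move 4: W@(2,2) -> caps B=0 W=0
Move 5: B@(3,0) -> caps B=1 W=0
Move 6: W@(4,2) -> caps B=1 W=0
Move 7: B@(2,3) -> caps B=1 W=0
Move 8: W@(1,4) -> caps B=1 W=0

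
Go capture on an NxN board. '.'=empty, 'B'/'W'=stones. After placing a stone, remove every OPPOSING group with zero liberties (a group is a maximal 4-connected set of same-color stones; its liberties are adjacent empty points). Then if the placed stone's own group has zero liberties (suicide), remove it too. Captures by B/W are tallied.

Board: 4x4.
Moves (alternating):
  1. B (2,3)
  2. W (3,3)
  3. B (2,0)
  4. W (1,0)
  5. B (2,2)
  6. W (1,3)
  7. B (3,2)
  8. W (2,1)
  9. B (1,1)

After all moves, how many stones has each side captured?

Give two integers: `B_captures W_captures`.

Answer: 1 0

Derivation:
Move 1: B@(2,3) -> caps B=0 W=0
Move 2: W@(3,3) -> caps B=0 W=0
Move 3: B@(2,0) -> caps B=0 W=0
Move 4: W@(1,0) -> caps B=0 W=0
Move 5: B@(2,2) -> caps B=0 W=0
Move 6: W@(1,3) -> caps B=0 W=0
Move 7: B@(3,2) -> caps B=1 W=0
Move 8: W@(2,1) -> caps B=1 W=0
Move 9: B@(1,1) -> caps B=1 W=0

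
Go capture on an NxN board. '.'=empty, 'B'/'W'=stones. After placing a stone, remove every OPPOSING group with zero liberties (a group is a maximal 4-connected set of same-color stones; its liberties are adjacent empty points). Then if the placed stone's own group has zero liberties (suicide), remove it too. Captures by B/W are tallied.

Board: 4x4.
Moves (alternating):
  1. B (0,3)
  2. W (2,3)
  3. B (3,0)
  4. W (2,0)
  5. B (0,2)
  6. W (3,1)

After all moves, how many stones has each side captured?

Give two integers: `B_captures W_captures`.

Answer: 0 1

Derivation:
Move 1: B@(0,3) -> caps B=0 W=0
Move 2: W@(2,3) -> caps B=0 W=0
Move 3: B@(3,0) -> caps B=0 W=0
Move 4: W@(2,0) -> caps B=0 W=0
Move 5: B@(0,2) -> caps B=0 W=0
Move 6: W@(3,1) -> caps B=0 W=1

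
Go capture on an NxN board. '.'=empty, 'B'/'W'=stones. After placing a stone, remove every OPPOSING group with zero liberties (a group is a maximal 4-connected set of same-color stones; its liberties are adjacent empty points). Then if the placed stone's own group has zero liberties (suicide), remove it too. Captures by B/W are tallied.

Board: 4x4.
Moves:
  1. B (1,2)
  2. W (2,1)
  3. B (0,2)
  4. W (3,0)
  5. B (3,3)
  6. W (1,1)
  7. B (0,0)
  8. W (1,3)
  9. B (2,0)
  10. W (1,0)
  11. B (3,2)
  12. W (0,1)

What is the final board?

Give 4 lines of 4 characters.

Answer: .WB.
WWBW
.W..
W.BB

Derivation:
Move 1: B@(1,2) -> caps B=0 W=0
Move 2: W@(2,1) -> caps B=0 W=0
Move 3: B@(0,2) -> caps B=0 W=0
Move 4: W@(3,0) -> caps B=0 W=0
Move 5: B@(3,3) -> caps B=0 W=0
Move 6: W@(1,1) -> caps B=0 W=0
Move 7: B@(0,0) -> caps B=0 W=0
Move 8: W@(1,3) -> caps B=0 W=0
Move 9: B@(2,0) -> caps B=0 W=0
Move 10: W@(1,0) -> caps B=0 W=1
Move 11: B@(3,2) -> caps B=0 W=1
Move 12: W@(0,1) -> caps B=0 W=2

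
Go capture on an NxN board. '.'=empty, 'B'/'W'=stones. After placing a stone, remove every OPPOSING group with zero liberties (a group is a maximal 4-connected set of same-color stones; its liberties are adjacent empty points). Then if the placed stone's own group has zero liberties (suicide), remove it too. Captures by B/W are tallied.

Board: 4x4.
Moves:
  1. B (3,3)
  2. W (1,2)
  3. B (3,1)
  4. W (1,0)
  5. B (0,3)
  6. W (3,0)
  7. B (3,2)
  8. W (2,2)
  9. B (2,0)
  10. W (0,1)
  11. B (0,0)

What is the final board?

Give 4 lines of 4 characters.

Move 1: B@(3,3) -> caps B=0 W=0
Move 2: W@(1,2) -> caps B=0 W=0
Move 3: B@(3,1) -> caps B=0 W=0
Move 4: W@(1,0) -> caps B=0 W=0
Move 5: B@(0,3) -> caps B=0 W=0
Move 6: W@(3,0) -> caps B=0 W=0
Move 7: B@(3,2) -> caps B=0 W=0
Move 8: W@(2,2) -> caps B=0 W=0
Move 9: B@(2,0) -> caps B=1 W=0
Move 10: W@(0,1) -> caps B=1 W=0
Move 11: B@(0,0) -> caps B=1 W=0

Answer: .W.B
W.W.
B.W.
.BBB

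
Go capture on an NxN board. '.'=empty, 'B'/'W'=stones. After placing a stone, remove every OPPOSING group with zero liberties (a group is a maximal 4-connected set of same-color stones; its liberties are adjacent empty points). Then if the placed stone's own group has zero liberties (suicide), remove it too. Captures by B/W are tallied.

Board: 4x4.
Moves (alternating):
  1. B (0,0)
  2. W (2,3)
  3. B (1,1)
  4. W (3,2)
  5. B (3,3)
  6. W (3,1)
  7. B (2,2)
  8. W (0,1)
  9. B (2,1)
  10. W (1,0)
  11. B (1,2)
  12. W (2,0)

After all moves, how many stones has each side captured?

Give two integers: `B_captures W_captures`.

Answer: 0 1

Derivation:
Move 1: B@(0,0) -> caps B=0 W=0
Move 2: W@(2,3) -> caps B=0 W=0
Move 3: B@(1,1) -> caps B=0 W=0
Move 4: W@(3,2) -> caps B=0 W=0
Move 5: B@(3,3) -> caps B=0 W=0
Move 6: W@(3,1) -> caps B=0 W=0
Move 7: B@(2,2) -> caps B=0 W=0
Move 8: W@(0,1) -> caps B=0 W=0
Move 9: B@(2,1) -> caps B=0 W=0
Move 10: W@(1,0) -> caps B=0 W=1
Move 11: B@(1,2) -> caps B=0 W=1
Move 12: W@(2,0) -> caps B=0 W=1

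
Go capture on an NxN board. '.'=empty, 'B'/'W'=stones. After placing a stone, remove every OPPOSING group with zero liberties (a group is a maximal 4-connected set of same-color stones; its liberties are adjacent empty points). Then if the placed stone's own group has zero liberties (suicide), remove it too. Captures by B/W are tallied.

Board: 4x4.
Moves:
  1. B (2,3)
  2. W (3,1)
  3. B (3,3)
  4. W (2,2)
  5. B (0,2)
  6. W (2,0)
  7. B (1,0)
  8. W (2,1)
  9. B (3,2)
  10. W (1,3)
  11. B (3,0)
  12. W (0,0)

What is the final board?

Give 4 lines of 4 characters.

Answer: W.B.
B..W
WWW.
.W..

Derivation:
Move 1: B@(2,3) -> caps B=0 W=0
Move 2: W@(3,1) -> caps B=0 W=0
Move 3: B@(3,3) -> caps B=0 W=0
Move 4: W@(2,2) -> caps B=0 W=0
Move 5: B@(0,2) -> caps B=0 W=0
Move 6: W@(2,0) -> caps B=0 W=0
Move 7: B@(1,0) -> caps B=0 W=0
Move 8: W@(2,1) -> caps B=0 W=0
Move 9: B@(3,2) -> caps B=0 W=0
Move 10: W@(1,3) -> caps B=0 W=3
Move 11: B@(3,0) -> caps B=0 W=3
Move 12: W@(0,0) -> caps B=0 W=3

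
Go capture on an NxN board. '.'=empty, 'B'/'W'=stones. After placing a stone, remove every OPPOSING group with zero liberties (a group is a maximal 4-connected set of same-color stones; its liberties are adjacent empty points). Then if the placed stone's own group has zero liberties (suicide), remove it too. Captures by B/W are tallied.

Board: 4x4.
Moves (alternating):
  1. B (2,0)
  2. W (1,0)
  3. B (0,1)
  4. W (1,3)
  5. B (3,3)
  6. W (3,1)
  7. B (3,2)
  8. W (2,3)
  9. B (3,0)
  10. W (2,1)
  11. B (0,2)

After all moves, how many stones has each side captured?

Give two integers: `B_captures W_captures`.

Move 1: B@(2,0) -> caps B=0 W=0
Move 2: W@(1,0) -> caps B=0 W=0
Move 3: B@(0,1) -> caps B=0 W=0
Move 4: W@(1,3) -> caps B=0 W=0
Move 5: B@(3,3) -> caps B=0 W=0
Move 6: W@(3,1) -> caps B=0 W=0
Move 7: B@(3,2) -> caps B=0 W=0
Move 8: W@(2,3) -> caps B=0 W=0
Move 9: B@(3,0) -> caps B=0 W=0
Move 10: W@(2,1) -> caps B=0 W=2
Move 11: B@(0,2) -> caps B=0 W=2

Answer: 0 2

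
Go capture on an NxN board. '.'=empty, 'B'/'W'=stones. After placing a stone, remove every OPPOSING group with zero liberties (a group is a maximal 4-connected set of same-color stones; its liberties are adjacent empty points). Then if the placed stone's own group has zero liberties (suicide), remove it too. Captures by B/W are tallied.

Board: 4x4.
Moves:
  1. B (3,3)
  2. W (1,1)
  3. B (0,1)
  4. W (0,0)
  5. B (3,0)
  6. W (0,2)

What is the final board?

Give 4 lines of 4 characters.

Answer: W.W.
.W..
....
B..B

Derivation:
Move 1: B@(3,3) -> caps B=0 W=0
Move 2: W@(1,1) -> caps B=0 W=0
Move 3: B@(0,1) -> caps B=0 W=0
Move 4: W@(0,0) -> caps B=0 W=0
Move 5: B@(3,0) -> caps B=0 W=0
Move 6: W@(0,2) -> caps B=0 W=1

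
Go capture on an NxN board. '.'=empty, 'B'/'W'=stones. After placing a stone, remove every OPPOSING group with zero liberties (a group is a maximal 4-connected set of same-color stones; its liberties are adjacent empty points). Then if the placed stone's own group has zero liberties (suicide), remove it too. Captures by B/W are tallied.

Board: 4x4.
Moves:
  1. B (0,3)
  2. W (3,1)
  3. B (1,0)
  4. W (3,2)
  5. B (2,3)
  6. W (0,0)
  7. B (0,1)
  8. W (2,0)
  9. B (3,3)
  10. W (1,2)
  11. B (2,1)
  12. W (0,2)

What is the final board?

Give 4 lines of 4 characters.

Answer: .BWB
B.W.
WB.B
.WWB

Derivation:
Move 1: B@(0,3) -> caps B=0 W=0
Move 2: W@(3,1) -> caps B=0 W=0
Move 3: B@(1,0) -> caps B=0 W=0
Move 4: W@(3,2) -> caps B=0 W=0
Move 5: B@(2,3) -> caps B=0 W=0
Move 6: W@(0,0) -> caps B=0 W=0
Move 7: B@(0,1) -> caps B=1 W=0
Move 8: W@(2,0) -> caps B=1 W=0
Move 9: B@(3,3) -> caps B=1 W=0
Move 10: W@(1,2) -> caps B=1 W=0
Move 11: B@(2,1) -> caps B=1 W=0
Move 12: W@(0,2) -> caps B=1 W=0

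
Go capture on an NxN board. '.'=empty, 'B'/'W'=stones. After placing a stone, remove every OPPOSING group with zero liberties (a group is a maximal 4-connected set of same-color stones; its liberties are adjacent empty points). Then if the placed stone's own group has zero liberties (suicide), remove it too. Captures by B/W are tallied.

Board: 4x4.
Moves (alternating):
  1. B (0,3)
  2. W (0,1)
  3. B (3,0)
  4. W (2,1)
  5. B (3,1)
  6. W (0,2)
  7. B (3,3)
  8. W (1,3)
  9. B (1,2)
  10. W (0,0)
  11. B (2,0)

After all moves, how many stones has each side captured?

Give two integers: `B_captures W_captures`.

Move 1: B@(0,3) -> caps B=0 W=0
Move 2: W@(0,1) -> caps B=0 W=0
Move 3: B@(3,0) -> caps B=0 W=0
Move 4: W@(2,1) -> caps B=0 W=0
Move 5: B@(3,1) -> caps B=0 W=0
Move 6: W@(0,2) -> caps B=0 W=0
Move 7: B@(3,3) -> caps B=0 W=0
Move 8: W@(1,3) -> caps B=0 W=1
Move 9: B@(1,2) -> caps B=0 W=1
Move 10: W@(0,0) -> caps B=0 W=1
Move 11: B@(2,0) -> caps B=0 W=1

Answer: 0 1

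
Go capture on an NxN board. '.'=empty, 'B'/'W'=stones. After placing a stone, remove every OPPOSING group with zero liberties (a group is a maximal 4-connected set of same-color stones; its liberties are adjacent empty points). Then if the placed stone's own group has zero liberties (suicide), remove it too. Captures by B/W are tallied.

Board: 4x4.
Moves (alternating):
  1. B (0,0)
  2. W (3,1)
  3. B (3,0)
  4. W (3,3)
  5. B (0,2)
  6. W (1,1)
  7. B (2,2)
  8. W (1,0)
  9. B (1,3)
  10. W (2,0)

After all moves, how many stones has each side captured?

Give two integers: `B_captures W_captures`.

Move 1: B@(0,0) -> caps B=0 W=0
Move 2: W@(3,1) -> caps B=0 W=0
Move 3: B@(3,0) -> caps B=0 W=0
Move 4: W@(3,3) -> caps B=0 W=0
Move 5: B@(0,2) -> caps B=0 W=0
Move 6: W@(1,1) -> caps B=0 W=0
Move 7: B@(2,2) -> caps B=0 W=0
Move 8: W@(1,0) -> caps B=0 W=0
Move 9: B@(1,3) -> caps B=0 W=0
Move 10: W@(2,0) -> caps B=0 W=1

Answer: 0 1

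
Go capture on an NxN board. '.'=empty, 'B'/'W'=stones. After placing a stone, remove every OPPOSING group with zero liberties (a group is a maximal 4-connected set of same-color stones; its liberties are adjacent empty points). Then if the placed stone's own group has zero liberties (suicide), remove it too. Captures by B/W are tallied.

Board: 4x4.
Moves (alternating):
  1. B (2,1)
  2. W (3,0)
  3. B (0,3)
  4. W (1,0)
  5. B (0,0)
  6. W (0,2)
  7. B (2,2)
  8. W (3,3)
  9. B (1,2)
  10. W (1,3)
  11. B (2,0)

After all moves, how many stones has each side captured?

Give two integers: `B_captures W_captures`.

Move 1: B@(2,1) -> caps B=0 W=0
Move 2: W@(3,0) -> caps B=0 W=0
Move 3: B@(0,3) -> caps B=0 W=0
Move 4: W@(1,0) -> caps B=0 W=0
Move 5: B@(0,0) -> caps B=0 W=0
Move 6: W@(0,2) -> caps B=0 W=0
Move 7: B@(2,2) -> caps B=0 W=0
Move 8: W@(3,3) -> caps B=0 W=0
Move 9: B@(1,2) -> caps B=0 W=0
Move 10: W@(1,3) -> caps B=0 W=1
Move 11: B@(2,0) -> caps B=0 W=1

Answer: 0 1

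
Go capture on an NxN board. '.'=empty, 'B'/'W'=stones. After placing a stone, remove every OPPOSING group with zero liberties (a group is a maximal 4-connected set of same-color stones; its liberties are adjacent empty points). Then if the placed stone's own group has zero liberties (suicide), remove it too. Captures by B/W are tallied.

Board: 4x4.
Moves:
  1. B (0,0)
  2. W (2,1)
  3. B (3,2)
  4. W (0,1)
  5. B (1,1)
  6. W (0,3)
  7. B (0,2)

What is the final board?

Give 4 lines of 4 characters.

Move 1: B@(0,0) -> caps B=0 W=0
Move 2: W@(2,1) -> caps B=0 W=0
Move 3: B@(3,2) -> caps B=0 W=0
Move 4: W@(0,1) -> caps B=0 W=0
Move 5: B@(1,1) -> caps B=0 W=0
Move 6: W@(0,3) -> caps B=0 W=0
Move 7: B@(0,2) -> caps B=1 W=0

Answer: B.BW
.B..
.W..
..B.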